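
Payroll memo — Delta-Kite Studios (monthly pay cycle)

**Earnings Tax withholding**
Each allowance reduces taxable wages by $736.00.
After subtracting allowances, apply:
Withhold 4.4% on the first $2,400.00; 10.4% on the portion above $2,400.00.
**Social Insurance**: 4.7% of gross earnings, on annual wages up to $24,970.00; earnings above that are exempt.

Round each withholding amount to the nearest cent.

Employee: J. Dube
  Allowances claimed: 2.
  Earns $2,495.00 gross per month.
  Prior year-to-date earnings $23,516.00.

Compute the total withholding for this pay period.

Earnings Tax: taxable = $2,495.00 − 2×$736.00 = $1,023.00
  4.4% × $1,023.00 = $45.01
Social Insurance: cap $24,970.00 − YTD $23,516.00 = $1,454.00 subject; 4.7% × $1,454.00 = $68.34
Total: $45.01 + $68.34 = $113.35

$113.35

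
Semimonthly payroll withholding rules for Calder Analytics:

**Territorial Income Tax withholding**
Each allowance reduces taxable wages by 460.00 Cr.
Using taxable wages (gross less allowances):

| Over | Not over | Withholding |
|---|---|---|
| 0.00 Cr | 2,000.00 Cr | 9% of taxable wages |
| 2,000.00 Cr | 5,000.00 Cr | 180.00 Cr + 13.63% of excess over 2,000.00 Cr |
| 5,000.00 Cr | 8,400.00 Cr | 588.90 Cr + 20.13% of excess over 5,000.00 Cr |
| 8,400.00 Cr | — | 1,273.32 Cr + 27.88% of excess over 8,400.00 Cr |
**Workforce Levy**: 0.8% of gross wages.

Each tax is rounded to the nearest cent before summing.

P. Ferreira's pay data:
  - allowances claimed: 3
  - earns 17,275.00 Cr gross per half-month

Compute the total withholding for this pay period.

3,501.13 Cr

Territorial Income Tax: taxable = 17,275.00 Cr − 3×460.00 Cr = 15,895.00 Cr
  1,273.32 Cr + 27.88% × (15,895.00 Cr − 8,400.00 Cr) = 1,273.32 Cr + 27.88% × 7,495.00 Cr = 3,362.93 Cr
Workforce Levy: 0.8% × 17,275.00 Cr = 138.20 Cr
Total: 3,362.93 Cr + 138.20 Cr = 3,501.13 Cr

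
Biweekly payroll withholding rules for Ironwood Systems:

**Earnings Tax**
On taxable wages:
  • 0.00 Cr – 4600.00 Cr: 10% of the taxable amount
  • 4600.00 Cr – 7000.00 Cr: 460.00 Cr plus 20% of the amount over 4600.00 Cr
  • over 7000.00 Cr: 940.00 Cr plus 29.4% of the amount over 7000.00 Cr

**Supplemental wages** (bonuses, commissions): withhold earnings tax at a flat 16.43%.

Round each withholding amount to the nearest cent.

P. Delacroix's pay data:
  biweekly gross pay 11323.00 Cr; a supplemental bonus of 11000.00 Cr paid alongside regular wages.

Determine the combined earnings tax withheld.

Earnings Tax: taxable = 11323.00 Cr
  940.00 Cr + 29.4% × (11323.00 Cr − 7000.00 Cr) = 940.00 Cr + 29.4% × 4323.00 Cr = 2210.96 Cr
Supplemental (16.43% flat on bonus): 16.43% × 11000.00 Cr = 1807.30 Cr
Total earnings tax: 2210.96 Cr + 1807.30 Cr = 4018.26 Cr

4018.26 Cr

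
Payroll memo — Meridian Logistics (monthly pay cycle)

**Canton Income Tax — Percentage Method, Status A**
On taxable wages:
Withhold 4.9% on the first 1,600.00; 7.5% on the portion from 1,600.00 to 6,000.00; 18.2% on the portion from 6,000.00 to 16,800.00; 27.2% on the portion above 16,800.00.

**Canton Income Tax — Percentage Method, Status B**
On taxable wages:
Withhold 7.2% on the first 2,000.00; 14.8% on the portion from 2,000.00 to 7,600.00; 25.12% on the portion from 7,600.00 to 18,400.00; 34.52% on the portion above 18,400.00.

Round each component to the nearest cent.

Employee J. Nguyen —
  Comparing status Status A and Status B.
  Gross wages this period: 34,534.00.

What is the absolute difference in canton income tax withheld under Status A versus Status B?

Canton Income Tax (Status A): taxable = 34,534.00
  2,374.00 + 27.2% × (34,534.00 − 16,800.00) = 2,374.00 + 27.2% × 17,734.00 = 7,197.65
Canton Income Tax (Status B): taxable = 34,534.00
  3,685.76 + 34.52% × (34,534.00 − 18,400.00) = 3,685.76 + 34.52% × 16,134.00 = 9,255.22
Difference: |7,197.65 − 9,255.22| = 2,057.57 (higher under Status B)

2,057.57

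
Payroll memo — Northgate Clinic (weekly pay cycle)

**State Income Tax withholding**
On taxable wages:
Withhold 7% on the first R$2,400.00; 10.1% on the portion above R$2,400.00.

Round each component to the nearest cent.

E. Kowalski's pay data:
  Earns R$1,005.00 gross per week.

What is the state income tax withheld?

State Income Tax: taxable = R$1,005.00
  7% × R$1,005.00 = R$70.35

R$70.35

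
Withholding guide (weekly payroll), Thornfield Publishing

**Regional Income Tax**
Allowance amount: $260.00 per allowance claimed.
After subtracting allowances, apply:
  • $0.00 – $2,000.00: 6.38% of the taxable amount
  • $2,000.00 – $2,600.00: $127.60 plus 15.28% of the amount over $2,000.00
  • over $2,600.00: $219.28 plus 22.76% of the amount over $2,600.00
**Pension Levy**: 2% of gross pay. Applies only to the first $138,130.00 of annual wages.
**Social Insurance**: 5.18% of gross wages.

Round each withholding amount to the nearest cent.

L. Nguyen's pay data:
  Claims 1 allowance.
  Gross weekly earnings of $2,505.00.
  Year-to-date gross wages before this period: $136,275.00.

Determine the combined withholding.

$331.90

Regional Income Tax: taxable = $2,505.00 − 1×$260.00 = $2,245.00
  $127.60 + 15.28% × ($2,245.00 − $2,000.00) = $127.60 + 15.28% × $245.00 = $165.04
Pension Levy: cap $138,130.00 − YTD $136,275.00 = $1,855.00 subject; 2% × $1,855.00 = $37.10
Social Insurance: 5.18% × $2,505.00 = $129.76
Total: $165.04 + $37.10 + $129.76 = $331.90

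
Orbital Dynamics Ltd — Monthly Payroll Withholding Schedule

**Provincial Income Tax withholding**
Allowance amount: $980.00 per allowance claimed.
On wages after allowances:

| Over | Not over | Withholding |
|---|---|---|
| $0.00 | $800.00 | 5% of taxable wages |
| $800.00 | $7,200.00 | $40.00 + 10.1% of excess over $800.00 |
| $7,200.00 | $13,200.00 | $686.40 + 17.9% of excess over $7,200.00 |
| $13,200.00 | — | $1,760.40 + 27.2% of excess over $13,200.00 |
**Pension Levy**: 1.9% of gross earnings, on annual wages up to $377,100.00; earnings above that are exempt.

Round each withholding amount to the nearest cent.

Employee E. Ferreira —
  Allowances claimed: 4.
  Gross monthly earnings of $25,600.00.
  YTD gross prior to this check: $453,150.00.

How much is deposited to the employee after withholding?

Provincial Income Tax: taxable = $25,600.00 − 4×$980.00 = $21,680.00
  $1,760.40 + 27.2% × ($21,680.00 − $13,200.00) = $1,760.40 + 27.2% × $8,480.00 = $4,066.96
Pension Levy: YTD $453,150.00 ≥ cap $377,100.00 → $0.00
Total withheld: $4,066.96 + $0.00 = $4,066.96
Net pay: $25,600.00 − $4,066.96 = $21,533.04

$21,533.04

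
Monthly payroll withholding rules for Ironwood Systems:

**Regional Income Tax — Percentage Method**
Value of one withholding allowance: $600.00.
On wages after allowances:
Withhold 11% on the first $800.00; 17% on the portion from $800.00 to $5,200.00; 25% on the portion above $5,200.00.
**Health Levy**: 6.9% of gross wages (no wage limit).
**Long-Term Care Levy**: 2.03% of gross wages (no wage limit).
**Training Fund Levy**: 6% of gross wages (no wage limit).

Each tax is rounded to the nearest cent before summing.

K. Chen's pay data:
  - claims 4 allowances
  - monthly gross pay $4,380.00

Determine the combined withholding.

Regional Income Tax: taxable = $4,380.00 − 4×$600.00 = $1,980.00
  $88.00 + 17% × ($1,980.00 − $800.00) = $88.00 + 17% × $1,180.00 = $288.60
Health Levy: 6.9% × $4,380.00 = $302.22
Long-Term Care Levy: 2.03% × $4,380.00 = $88.91
Training Fund Levy: 6% × $4,380.00 = $262.80
Total: $288.60 + $302.22 + $88.91 + $262.80 = $942.53

$942.53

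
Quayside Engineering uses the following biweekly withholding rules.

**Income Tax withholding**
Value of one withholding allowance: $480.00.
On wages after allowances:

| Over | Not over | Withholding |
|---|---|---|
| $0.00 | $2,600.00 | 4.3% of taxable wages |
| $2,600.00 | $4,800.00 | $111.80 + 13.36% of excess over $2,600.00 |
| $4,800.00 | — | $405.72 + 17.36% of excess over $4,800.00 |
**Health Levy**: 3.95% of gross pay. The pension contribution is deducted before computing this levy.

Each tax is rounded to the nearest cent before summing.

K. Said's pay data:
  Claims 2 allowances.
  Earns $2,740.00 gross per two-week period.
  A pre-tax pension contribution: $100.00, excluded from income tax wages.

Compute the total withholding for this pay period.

$176.52

Income Tax: taxable = $2,740.00 − $100.00 − 2×$480.00 = $1,680.00
  4.3% × $1,680.00 = $72.24
Health Levy: 3.95% × $2,640.00 = $104.28
Total: $72.24 + $104.28 = $176.52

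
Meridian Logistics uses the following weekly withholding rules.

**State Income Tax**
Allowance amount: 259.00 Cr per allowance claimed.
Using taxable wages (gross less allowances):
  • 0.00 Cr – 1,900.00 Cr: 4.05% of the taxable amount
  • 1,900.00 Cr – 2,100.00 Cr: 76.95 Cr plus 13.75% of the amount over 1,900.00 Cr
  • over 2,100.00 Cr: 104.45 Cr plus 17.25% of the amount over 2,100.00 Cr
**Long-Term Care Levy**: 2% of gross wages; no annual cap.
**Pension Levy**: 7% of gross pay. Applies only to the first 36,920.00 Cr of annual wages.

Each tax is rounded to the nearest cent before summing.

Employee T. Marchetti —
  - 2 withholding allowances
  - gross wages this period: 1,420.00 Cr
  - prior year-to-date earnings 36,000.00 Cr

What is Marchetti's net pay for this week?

State Income Tax: taxable = 1,420.00 Cr − 2×259.00 Cr = 902.00 Cr
  4.05% × 902.00 Cr = 36.53 Cr
Long-Term Care Levy: 2% × 1,420.00 Cr = 28.40 Cr
Pension Levy: cap 36,920.00 Cr − YTD 36,000.00 Cr = 920.00 Cr subject; 7% × 920.00 Cr = 64.40 Cr
Total withheld: 36.53 Cr + 28.40 Cr + 64.40 Cr = 129.33 Cr
Net pay: 1,420.00 Cr − 129.33 Cr = 1,290.67 Cr

1,290.67 Cr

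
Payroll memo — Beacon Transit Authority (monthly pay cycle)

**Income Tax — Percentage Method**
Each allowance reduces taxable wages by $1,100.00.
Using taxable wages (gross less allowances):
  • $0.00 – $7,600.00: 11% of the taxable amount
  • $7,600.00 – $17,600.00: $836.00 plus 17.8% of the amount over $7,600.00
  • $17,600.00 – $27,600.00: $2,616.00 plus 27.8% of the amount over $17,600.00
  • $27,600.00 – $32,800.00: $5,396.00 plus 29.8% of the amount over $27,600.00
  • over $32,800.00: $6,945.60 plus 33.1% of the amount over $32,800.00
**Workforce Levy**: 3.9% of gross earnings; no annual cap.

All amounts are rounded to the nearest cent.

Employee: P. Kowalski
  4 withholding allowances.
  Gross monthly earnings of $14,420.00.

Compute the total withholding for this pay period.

Income Tax: taxable = $14,420.00 − 4×$1,100.00 = $10,020.00
  $836.00 + 17.8% × ($10,020.00 − $7,600.00) = $836.00 + 17.8% × $2,420.00 = $1,266.76
Workforce Levy: 3.9% × $14,420.00 = $562.38
Total: $1,266.76 + $562.38 = $1,829.14

$1,829.14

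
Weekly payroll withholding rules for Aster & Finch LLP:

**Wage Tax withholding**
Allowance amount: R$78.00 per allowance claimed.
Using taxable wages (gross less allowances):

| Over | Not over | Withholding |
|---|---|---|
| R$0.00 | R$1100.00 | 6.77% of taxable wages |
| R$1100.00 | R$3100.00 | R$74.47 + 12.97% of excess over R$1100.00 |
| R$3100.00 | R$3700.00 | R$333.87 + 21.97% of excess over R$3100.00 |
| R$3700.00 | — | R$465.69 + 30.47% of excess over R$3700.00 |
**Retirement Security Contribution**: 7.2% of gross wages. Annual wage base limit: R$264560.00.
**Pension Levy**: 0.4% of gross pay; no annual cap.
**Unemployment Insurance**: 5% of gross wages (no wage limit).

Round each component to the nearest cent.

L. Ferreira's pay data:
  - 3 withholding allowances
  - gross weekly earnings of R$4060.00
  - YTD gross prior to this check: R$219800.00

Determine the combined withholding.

Wage Tax: taxable = R$4060.00 − 3×R$78.00 = R$3826.00
  R$465.69 + 30.47% × (R$3826.00 − R$3700.00) = R$465.69 + 30.47% × R$126.00 = R$504.08
Retirement Security Contribution: 7.2% × R$4060.00 = R$292.32
Pension Levy: 0.4% × R$4060.00 = R$16.24
Unemployment Insurance: 5% × R$4060.00 = R$203.00
Total: R$504.08 + R$292.32 + R$16.24 + R$203.00 = R$1015.64

R$1015.64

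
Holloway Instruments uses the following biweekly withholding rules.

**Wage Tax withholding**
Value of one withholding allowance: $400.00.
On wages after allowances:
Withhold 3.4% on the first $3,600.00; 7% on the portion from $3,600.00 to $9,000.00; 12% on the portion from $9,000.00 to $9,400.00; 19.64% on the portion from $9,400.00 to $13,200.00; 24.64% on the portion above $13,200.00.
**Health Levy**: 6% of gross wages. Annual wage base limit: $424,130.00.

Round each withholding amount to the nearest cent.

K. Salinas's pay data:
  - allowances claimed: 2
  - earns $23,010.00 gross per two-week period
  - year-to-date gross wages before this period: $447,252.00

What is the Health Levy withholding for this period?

$0.00

Health Levy: YTD $447,252.00 ≥ cap $424,130.00 → $0.00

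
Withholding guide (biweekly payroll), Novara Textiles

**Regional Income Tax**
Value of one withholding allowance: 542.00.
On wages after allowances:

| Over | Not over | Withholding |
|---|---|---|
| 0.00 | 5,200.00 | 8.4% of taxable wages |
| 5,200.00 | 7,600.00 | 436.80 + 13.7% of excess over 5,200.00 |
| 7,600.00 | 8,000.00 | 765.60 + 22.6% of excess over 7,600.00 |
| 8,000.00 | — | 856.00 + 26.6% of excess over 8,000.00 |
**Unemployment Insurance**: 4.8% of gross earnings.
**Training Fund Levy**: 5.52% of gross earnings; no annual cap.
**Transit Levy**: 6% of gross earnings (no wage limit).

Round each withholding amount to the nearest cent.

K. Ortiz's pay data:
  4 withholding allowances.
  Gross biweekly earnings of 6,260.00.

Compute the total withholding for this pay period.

1,365.36

Regional Income Tax: taxable = 6,260.00 − 4×542.00 = 4,092.00
  8.4% × 4,092.00 = 343.73
Unemployment Insurance: 4.8% × 6,260.00 = 300.48
Training Fund Levy: 5.52% × 6,260.00 = 345.55
Transit Levy: 6% × 6,260.00 = 375.60
Total: 343.73 + 300.48 + 345.55 + 375.60 = 1,365.36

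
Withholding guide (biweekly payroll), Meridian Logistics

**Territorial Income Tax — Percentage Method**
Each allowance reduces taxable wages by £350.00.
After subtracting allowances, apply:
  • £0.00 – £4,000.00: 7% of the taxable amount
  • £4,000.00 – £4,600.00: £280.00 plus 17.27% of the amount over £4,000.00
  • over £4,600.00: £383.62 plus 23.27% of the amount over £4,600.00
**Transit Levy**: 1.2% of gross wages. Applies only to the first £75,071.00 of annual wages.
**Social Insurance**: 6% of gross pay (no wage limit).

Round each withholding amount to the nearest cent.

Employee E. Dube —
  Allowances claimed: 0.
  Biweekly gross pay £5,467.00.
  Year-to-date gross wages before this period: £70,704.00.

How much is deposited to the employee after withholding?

£4,501.21

Territorial Income Tax: taxable = £5,467.00
  £383.62 + 23.27% × (£5,467.00 − £4,600.00) = £383.62 + 23.27% × £867.00 = £585.37
Transit Levy: cap £75,071.00 − YTD £70,704.00 = £4,367.00 subject; 1.2% × £4,367.00 = £52.40
Social Insurance: 6% × £5,467.00 = £328.02
Total withheld: £585.37 + £52.40 + £328.02 = £965.79
Net pay: £5,467.00 − £965.79 = £4,501.21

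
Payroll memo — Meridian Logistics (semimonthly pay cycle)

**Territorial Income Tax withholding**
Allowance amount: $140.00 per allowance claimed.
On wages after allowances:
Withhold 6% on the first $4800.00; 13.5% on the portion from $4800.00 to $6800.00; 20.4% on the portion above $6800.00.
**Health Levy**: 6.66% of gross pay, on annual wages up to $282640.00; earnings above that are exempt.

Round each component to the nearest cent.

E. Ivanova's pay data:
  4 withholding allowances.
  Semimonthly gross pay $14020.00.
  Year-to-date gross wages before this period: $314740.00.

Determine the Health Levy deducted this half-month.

$0.00

Health Levy: YTD $314740.00 ≥ cap $282640.00 → $0.00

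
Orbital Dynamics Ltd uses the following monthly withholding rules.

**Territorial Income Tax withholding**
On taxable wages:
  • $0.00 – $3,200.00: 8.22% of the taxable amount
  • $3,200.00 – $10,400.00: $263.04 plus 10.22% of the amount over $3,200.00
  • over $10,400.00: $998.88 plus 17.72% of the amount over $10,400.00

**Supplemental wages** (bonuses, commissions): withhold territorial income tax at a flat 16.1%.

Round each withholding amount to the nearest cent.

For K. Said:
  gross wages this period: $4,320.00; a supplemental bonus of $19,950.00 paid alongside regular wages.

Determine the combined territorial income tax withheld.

Territorial Income Tax: taxable = $4,320.00
  $263.04 + 10.22% × ($4,320.00 − $3,200.00) = $263.04 + 10.22% × $1,120.00 = $377.50
Supplemental (16.1% flat on bonus): 16.1% × $19,950.00 = $3,211.95
Total territorial income tax: $377.50 + $3,211.95 = $3,589.45

$3,589.45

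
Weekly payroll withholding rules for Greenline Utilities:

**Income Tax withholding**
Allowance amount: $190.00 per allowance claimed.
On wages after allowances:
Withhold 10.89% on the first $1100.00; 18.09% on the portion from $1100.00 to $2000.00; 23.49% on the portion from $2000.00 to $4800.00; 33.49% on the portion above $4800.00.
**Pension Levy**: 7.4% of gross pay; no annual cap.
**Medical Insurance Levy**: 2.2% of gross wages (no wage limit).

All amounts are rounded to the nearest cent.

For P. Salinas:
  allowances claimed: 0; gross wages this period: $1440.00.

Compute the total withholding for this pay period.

$319.54

Income Tax: taxable = $1440.00
  $119.79 + 18.09% × ($1440.00 − $1100.00) = $119.79 + 18.09% × $340.00 = $181.30
Pension Levy: 7.4% × $1440.00 = $106.56
Medical Insurance Levy: 2.2% × $1440.00 = $31.68
Total: $181.30 + $106.56 + $31.68 = $319.54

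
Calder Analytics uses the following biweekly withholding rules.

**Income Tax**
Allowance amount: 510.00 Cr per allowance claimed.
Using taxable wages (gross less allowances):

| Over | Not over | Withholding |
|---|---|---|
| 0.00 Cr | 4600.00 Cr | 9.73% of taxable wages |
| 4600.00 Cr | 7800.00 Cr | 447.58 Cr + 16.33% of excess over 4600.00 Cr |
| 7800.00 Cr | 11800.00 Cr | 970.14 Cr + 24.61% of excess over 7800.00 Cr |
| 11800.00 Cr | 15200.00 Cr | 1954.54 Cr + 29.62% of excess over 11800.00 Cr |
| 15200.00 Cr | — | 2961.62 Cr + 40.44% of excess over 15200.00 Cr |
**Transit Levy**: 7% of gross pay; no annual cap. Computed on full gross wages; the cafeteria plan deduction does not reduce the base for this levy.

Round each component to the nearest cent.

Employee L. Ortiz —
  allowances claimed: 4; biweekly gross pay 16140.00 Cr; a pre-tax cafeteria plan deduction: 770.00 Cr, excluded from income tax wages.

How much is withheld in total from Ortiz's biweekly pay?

3537.53 Cr

Income Tax: taxable = 16140.00 Cr − 770.00 Cr − 4×510.00 Cr = 13330.00 Cr
  1954.54 Cr + 29.62% × (13330.00 Cr − 11800.00 Cr) = 1954.54 Cr + 29.62% × 1530.00 Cr = 2407.73 Cr
Transit Levy: 7% × 16140.00 Cr = 1129.80 Cr
Total: 2407.73 Cr + 1129.80 Cr = 3537.53 Cr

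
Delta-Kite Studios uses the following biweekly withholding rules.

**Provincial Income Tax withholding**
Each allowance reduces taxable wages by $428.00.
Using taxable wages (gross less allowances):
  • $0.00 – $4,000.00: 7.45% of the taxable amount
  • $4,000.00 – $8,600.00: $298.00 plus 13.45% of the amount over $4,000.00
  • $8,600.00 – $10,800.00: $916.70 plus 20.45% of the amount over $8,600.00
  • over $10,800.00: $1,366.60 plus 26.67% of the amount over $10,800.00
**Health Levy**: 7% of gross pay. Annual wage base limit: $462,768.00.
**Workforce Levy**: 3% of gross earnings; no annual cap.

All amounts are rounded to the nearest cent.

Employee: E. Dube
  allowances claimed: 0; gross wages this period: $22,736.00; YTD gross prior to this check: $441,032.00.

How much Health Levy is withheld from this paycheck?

$1,521.52

Health Levy: cap $462,768.00 − YTD $441,032.00 = $21,736.00 subject; 7% × $21,736.00 = $1,521.52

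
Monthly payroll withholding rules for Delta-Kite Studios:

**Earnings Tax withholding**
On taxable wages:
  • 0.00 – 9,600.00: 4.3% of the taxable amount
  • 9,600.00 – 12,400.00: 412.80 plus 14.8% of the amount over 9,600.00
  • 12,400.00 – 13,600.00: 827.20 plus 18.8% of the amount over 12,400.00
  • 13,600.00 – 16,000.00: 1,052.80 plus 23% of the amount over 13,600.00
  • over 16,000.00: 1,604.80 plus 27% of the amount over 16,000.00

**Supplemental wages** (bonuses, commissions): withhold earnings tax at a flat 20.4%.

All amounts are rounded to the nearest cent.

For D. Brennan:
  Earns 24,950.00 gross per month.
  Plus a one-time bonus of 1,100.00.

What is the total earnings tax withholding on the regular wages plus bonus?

4,245.70

Earnings Tax: taxable = 24,950.00
  1,604.80 + 27% × (24,950.00 − 16,000.00) = 1,604.80 + 27% × 8,950.00 = 4,021.30
Supplemental (20.4% flat on bonus): 20.4% × 1,100.00 = 224.40
Total earnings tax: 4,021.30 + 224.40 = 4,245.70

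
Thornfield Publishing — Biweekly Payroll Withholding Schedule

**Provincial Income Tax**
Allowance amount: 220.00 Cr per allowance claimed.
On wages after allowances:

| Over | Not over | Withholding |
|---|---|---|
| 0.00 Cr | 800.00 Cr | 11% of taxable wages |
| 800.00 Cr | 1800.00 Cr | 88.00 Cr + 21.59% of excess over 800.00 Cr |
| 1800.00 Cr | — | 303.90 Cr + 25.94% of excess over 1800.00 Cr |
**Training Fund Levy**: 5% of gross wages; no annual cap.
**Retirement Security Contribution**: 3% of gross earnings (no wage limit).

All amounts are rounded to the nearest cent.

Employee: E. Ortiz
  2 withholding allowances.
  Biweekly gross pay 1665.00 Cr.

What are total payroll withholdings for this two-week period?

Provincial Income Tax: taxable = 1665.00 Cr − 2×220.00 Cr = 1225.00 Cr
  88.00 Cr + 21.59% × (1225.00 Cr − 800.00 Cr) = 88.00 Cr + 21.59% × 425.00 Cr = 179.76 Cr
Training Fund Levy: 5% × 1665.00 Cr = 83.25 Cr
Retirement Security Contribution: 3% × 1665.00 Cr = 49.95 Cr
Total: 179.76 Cr + 83.25 Cr + 49.95 Cr = 312.96 Cr

312.96 Cr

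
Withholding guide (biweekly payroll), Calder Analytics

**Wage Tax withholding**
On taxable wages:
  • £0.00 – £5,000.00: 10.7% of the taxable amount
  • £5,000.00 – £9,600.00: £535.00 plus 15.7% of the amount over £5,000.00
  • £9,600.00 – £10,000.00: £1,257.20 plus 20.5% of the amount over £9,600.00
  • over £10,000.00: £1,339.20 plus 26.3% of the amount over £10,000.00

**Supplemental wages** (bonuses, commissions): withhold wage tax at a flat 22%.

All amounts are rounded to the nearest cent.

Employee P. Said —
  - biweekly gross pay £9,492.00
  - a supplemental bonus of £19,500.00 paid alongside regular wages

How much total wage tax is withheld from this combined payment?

£5,530.24

Wage Tax: taxable = £9,492.00
  £535.00 + 15.7% × (£9,492.00 − £5,000.00) = £535.00 + 15.7% × £4,492.00 = £1,240.24
Supplemental (22% flat on bonus): 22% × £19,500.00 = £4,290.00
Total wage tax: £1,240.24 + £4,290.00 = £5,530.24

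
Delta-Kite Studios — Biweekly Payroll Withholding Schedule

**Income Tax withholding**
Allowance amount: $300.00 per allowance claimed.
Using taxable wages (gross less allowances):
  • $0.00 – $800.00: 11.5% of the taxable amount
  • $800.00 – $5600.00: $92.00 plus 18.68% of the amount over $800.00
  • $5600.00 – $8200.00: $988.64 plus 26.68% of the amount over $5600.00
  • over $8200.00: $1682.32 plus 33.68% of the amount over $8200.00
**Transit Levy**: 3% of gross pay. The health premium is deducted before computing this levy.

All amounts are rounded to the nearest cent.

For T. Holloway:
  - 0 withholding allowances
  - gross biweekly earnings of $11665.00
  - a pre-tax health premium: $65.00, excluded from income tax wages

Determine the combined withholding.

$3175.44

Income Tax: taxable = $11665.00 − $65.00 = $11600.00
  $1682.32 + 33.68% × ($11600.00 − $8200.00) = $1682.32 + 33.68% × $3400.00 = $2827.44
Transit Levy: 3% × $11600.00 = $348.00
Total: $2827.44 + $348.00 = $3175.44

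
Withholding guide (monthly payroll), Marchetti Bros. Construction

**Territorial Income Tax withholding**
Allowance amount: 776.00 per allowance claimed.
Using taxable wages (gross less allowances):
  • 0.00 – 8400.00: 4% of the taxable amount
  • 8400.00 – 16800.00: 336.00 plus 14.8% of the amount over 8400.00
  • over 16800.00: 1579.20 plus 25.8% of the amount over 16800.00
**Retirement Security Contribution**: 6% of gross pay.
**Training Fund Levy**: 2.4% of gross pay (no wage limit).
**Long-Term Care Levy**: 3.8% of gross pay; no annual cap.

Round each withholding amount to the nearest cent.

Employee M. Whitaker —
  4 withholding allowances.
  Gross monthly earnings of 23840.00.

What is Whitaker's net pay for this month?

18336.83

Territorial Income Tax: taxable = 23840.00 − 4×776.00 = 20736.00
  1579.20 + 25.8% × (20736.00 − 16800.00) = 1579.20 + 25.8% × 3936.00 = 2594.69
Retirement Security Contribution: 6% × 23840.00 = 1430.40
Training Fund Levy: 2.4% × 23840.00 = 572.16
Long-Term Care Levy: 3.8% × 23840.00 = 905.92
Total withheld: 2594.69 + 1430.40 + 572.16 + 905.92 = 5503.17
Net pay: 23840.00 − 5503.17 = 18336.83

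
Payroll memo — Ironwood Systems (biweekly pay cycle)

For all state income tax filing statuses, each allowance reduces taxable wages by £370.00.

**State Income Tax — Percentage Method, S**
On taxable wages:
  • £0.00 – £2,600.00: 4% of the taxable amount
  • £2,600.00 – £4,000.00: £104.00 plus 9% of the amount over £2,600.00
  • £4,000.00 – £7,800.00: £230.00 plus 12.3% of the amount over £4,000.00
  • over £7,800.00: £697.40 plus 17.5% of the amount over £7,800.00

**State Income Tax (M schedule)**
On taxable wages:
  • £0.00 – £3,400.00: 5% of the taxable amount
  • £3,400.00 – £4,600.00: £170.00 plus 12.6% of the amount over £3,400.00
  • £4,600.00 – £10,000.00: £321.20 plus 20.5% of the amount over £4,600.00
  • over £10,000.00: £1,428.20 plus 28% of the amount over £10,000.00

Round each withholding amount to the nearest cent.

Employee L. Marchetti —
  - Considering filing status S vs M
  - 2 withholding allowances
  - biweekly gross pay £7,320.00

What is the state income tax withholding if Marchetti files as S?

State Income Tax (S): taxable = £7,320.00 − 2×£370.00 = £6,580.00
  £230.00 + 12.3% × (£6,580.00 − £4,000.00) = £230.00 + 12.3% × £2,580.00 = £547.34

£547.34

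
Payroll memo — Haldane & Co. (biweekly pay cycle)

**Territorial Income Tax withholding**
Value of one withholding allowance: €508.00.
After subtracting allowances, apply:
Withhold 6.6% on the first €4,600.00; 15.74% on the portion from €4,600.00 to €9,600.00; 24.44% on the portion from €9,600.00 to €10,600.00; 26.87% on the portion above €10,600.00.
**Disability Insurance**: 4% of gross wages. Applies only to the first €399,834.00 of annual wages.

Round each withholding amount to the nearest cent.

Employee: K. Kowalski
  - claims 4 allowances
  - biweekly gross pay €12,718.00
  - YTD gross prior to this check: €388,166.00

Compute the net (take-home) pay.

Territorial Income Tax: taxable = €12,718.00 − 4×€508.00 = €10,686.00
  €1,335.00 + 26.87% × (€10,686.00 − €10,600.00) = €1,335.00 + 26.87% × €86.00 = €1,358.11
Disability Insurance: cap €399,834.00 − YTD €388,166.00 = €11,668.00 subject; 4% × €11,668.00 = €466.72
Total withheld: €1,358.11 + €466.72 = €1,824.83
Net pay: €12,718.00 − €1,824.83 = €10,893.17

€10,893.17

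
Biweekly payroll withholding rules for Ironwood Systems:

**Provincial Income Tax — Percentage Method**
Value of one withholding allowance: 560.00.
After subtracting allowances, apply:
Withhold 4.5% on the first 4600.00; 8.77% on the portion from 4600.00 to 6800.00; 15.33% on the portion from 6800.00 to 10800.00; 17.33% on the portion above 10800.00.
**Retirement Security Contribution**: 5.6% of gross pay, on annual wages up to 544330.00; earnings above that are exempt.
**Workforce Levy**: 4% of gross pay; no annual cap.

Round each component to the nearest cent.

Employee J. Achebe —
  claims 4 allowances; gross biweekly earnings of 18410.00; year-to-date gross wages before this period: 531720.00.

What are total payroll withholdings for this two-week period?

Provincial Income Tax: taxable = 18410.00 − 4×560.00 = 16170.00
  1013.14 + 17.33% × (16170.00 − 10800.00) = 1013.14 + 17.33% × 5370.00 = 1943.76
Retirement Security Contribution: cap 544330.00 − YTD 531720.00 = 12610.00 subject; 5.6% × 12610.00 = 706.16
Workforce Levy: 4% × 18410.00 = 736.40
Total: 1943.76 + 706.16 + 736.40 = 3386.32

3386.32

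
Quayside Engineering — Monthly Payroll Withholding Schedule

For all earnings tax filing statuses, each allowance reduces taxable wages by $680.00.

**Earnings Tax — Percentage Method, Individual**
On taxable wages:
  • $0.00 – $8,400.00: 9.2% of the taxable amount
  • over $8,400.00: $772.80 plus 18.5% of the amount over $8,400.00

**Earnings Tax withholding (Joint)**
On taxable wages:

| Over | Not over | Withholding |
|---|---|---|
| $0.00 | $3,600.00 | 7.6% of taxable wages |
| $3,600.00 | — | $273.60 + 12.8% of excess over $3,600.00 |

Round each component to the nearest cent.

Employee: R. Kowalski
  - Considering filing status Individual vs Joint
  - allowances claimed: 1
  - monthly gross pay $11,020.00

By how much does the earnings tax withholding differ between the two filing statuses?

Earnings Tax (Individual): taxable = $11,020.00 − 1×$680.00 = $10,340.00
  $772.80 + 18.5% × ($10,340.00 − $8,400.00) = $772.80 + 18.5% × $1,940.00 = $1,131.70
Earnings Tax (Joint): taxable = $11,020.00 − 1×$680.00 = $10,340.00
  $273.60 + 12.8% × ($10,340.00 − $3,600.00) = $273.60 + 12.8% × $6,740.00 = $1,136.32
Difference: |$1,131.70 − $1,136.32| = $4.62 (higher under Joint)

$4.62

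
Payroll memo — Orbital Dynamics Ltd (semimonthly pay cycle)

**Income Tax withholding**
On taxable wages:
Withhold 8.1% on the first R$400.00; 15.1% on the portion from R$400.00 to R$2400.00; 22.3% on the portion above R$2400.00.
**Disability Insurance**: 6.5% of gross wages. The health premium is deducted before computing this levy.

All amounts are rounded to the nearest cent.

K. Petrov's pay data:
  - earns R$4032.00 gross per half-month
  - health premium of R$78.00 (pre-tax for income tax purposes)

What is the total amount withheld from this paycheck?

R$937.95

Income Tax: taxable = R$4032.00 − R$78.00 = R$3954.00
  R$334.40 + 22.3% × (R$3954.00 − R$2400.00) = R$334.40 + 22.3% × R$1554.00 = R$680.94
Disability Insurance: 6.5% × R$3954.00 = R$257.01
Total: R$680.94 + R$257.01 = R$937.95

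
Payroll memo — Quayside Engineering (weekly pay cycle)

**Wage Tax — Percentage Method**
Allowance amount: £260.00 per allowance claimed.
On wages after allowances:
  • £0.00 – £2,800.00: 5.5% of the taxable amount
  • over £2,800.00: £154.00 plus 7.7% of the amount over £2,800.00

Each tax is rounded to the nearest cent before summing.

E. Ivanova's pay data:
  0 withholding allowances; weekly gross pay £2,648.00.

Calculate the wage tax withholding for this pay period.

Wage Tax: taxable = £2,648.00
  5.5% × £2,648.00 = £145.64

£145.64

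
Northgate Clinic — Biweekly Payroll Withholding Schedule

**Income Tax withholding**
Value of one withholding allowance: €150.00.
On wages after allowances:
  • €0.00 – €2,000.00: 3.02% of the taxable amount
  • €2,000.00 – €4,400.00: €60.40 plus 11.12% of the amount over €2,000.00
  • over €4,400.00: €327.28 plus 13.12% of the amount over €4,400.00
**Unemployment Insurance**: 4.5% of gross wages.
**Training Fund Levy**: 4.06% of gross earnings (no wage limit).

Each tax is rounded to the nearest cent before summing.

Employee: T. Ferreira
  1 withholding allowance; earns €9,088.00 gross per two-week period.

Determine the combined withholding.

€1,700.60

Income Tax: taxable = €9,088.00 − 1×€150.00 = €8,938.00
  €327.28 + 13.12% × (€8,938.00 − €4,400.00) = €327.28 + 13.12% × €4,538.00 = €922.67
Unemployment Insurance: 4.5% × €9,088.00 = €408.96
Training Fund Levy: 4.06% × €9,088.00 = €368.97
Total: €922.67 + €408.96 + €368.97 = €1,700.60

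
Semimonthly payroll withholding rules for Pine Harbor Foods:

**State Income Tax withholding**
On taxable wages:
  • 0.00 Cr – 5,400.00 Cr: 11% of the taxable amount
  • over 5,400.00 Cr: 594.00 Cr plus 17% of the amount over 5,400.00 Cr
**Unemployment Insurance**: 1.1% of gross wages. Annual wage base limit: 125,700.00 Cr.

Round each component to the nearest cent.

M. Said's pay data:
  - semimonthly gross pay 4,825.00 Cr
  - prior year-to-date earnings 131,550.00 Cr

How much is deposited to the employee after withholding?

4,294.25 Cr

State Income Tax: taxable = 4,825.00 Cr
  11% × 4,825.00 Cr = 530.75 Cr
Unemployment Insurance: YTD 131,550.00 Cr ≥ cap 125,700.00 Cr → 0.00 Cr
Total withheld: 530.75 Cr + 0.00 Cr = 530.75 Cr
Net pay: 4,825.00 Cr − 530.75 Cr = 4,294.25 Cr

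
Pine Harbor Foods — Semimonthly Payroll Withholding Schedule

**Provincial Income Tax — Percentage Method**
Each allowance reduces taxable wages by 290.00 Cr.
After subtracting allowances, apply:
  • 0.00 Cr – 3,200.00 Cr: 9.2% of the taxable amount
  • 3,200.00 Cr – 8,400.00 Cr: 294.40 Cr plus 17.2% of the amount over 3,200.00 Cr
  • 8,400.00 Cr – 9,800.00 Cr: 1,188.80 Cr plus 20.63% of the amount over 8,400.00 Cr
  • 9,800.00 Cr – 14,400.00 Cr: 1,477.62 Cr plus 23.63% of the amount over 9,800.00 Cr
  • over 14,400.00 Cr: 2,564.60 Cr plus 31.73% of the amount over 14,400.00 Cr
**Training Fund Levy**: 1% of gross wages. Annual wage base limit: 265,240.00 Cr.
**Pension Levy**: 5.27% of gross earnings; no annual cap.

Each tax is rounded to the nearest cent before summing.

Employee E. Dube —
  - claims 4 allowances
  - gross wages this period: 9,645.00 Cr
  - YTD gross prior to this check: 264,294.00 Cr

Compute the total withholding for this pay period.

1,724.09 Cr

Provincial Income Tax: taxable = 9,645.00 Cr − 4×290.00 Cr = 8,485.00 Cr
  1,188.80 Cr + 20.63% × (8,485.00 Cr − 8,400.00 Cr) = 1,188.80 Cr + 20.63% × 85.00 Cr = 1,206.34 Cr
Training Fund Levy: cap 265,240.00 Cr − YTD 264,294.00 Cr = 946.00 Cr subject; 1% × 946.00 Cr = 9.46 Cr
Pension Levy: 5.27% × 9,645.00 Cr = 508.29 Cr
Total: 1,206.34 Cr + 9.46 Cr + 508.29 Cr = 1,724.09 Cr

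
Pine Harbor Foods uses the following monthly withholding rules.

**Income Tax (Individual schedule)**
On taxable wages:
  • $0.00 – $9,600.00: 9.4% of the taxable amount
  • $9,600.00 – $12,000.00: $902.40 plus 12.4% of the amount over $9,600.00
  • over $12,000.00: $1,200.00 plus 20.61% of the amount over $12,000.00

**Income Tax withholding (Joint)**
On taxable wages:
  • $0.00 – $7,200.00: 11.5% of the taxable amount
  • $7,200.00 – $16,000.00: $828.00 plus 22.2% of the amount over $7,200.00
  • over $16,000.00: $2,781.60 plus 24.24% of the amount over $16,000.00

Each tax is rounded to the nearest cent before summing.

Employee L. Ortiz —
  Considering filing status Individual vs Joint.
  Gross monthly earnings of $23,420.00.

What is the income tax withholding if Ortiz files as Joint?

$4,580.21

Income Tax (Joint): taxable = $23,420.00
  $2,781.60 + 24.24% × ($23,420.00 − $16,000.00) = $2,781.60 + 24.24% × $7,420.00 = $4,580.21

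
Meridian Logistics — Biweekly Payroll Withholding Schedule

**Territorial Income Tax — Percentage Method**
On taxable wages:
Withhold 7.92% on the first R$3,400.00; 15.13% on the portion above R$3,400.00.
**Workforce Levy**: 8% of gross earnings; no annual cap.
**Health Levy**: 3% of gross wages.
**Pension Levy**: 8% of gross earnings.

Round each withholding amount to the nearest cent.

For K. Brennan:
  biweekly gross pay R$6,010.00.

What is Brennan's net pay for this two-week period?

Territorial Income Tax: taxable = R$6,010.00
  R$269.28 + 15.13% × (R$6,010.00 − R$3,400.00) = R$269.28 + 15.13% × R$2,610.00 = R$664.17
Workforce Levy: 8% × R$6,010.00 = R$480.80
Health Levy: 3% × R$6,010.00 = R$180.30
Pension Levy: 8% × R$6,010.00 = R$480.80
Total withheld: R$664.17 + R$480.80 + R$180.30 + R$480.80 = R$1,806.07
Net pay: R$6,010.00 − R$1,806.07 = R$4,203.93

R$4,203.93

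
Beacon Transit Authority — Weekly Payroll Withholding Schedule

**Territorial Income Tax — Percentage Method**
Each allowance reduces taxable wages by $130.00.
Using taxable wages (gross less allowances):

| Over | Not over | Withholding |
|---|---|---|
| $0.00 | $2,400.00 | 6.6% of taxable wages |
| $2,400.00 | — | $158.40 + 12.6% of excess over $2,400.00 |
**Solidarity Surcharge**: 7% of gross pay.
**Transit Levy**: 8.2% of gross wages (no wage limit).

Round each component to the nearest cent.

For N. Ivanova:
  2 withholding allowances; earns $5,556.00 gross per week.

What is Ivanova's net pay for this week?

$4,188.19

Territorial Income Tax: taxable = $5,556.00 − 2×$130.00 = $5,296.00
  $158.40 + 12.6% × ($5,296.00 − $2,400.00) = $158.40 + 12.6% × $2,896.00 = $523.30
Solidarity Surcharge: 7% × $5,556.00 = $388.92
Transit Levy: 8.2% × $5,556.00 = $455.59
Total withheld: $523.30 + $388.92 + $455.59 = $1,367.81
Net pay: $5,556.00 − $1,367.81 = $4,188.19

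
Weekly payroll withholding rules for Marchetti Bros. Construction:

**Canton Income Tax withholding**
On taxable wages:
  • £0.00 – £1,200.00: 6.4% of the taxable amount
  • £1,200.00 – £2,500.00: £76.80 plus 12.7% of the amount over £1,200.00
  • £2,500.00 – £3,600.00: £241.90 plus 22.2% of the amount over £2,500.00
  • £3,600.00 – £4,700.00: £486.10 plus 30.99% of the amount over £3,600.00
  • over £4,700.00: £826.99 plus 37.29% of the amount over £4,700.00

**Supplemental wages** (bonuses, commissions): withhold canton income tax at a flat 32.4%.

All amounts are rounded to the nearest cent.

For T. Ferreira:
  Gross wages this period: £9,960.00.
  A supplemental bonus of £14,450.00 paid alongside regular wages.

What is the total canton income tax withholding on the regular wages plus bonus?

Canton Income Tax: taxable = £9,960.00
  £826.99 + 37.29% × (£9,960.00 − £4,700.00) = £826.99 + 37.29% × £5,260.00 = £2,788.44
Supplemental (32.4% flat on bonus): 32.4% × £14,450.00 = £4,681.80
Total canton income tax: £2,788.44 + £4,681.80 = £7,470.24

£7,470.24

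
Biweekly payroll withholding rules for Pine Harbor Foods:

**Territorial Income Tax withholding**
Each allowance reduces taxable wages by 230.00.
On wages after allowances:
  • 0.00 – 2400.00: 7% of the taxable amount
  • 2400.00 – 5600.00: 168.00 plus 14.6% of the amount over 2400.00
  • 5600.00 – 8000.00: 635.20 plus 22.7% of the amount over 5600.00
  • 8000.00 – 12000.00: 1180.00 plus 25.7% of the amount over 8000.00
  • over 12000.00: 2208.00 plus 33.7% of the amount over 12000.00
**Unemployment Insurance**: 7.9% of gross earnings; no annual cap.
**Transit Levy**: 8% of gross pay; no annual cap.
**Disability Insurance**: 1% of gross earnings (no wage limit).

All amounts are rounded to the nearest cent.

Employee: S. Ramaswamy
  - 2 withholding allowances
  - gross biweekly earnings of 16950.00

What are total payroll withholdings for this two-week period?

6585.68

Territorial Income Tax: taxable = 16950.00 − 2×230.00 = 16490.00
  2208.00 + 33.7% × (16490.00 − 12000.00) = 2208.00 + 33.7% × 4490.00 = 3721.13
Unemployment Insurance: 7.9% × 16950.00 = 1339.05
Transit Levy: 8% × 16950.00 = 1356.00
Disability Insurance: 1% × 16950.00 = 169.50
Total: 3721.13 + 1339.05 + 1356.00 + 169.50 = 6585.68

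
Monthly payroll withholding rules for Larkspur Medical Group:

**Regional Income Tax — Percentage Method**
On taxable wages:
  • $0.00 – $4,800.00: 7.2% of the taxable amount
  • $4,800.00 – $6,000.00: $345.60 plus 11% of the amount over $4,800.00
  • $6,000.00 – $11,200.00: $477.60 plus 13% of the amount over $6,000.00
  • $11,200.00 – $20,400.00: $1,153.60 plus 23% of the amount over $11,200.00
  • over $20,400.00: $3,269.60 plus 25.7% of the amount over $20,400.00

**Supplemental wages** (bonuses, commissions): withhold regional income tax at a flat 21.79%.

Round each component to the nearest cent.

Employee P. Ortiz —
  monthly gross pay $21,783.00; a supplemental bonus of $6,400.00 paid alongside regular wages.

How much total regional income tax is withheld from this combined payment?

$5,019.59

Regional Income Tax: taxable = $21,783.00
  $3,269.60 + 25.7% × ($21,783.00 − $20,400.00) = $3,269.60 + 25.7% × $1,383.00 = $3,625.03
Supplemental (21.79% flat on bonus): 21.79% × $6,400.00 = $1,394.56
Total regional income tax: $3,625.03 + $1,394.56 = $5,019.59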